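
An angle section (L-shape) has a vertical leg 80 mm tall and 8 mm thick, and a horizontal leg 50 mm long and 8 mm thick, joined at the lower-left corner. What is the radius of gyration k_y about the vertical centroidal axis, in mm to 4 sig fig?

k_y ≈ 13.97 mm

Treat the section as a set of non-overlapping primitives; coordinates are from the bounding-box lower-left.
Vertical leg: 8 × 80, A = 640 mm², x = 4 mm, Ī = 3413.33 mm⁴.
Horizontal leg (remainder): 42 × 8, A = 336 mm², x = 29 mm, Ī = 49 392 mm⁴.
Centroid: x̄ = ΣA·x / ΣA = 12.6066 mm.
Transfer each piece to the vertical centroidal axis using Ī + A·d² with d = x − 12.6066:
  vertical leg: d = -8.60656 mm → contributes +50819.9 mm⁴
  horizontal leg (remainder): d = 16.3934 mm → contributes +139 690 mm⁴
Total I = 190 510 mm⁴.
Radius of gyration: k = √(I/A) = √(190 510 / 976) = 13.9712 mm.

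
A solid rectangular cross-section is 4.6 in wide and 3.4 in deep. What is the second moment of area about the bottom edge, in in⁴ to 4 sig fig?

The section: 4.6 × 3.4, A = 15.64 in², y = 1.7 in, Ī = 15.0665 in⁴.
Transfer it to a horizontal axis along the bottom face using Ī + A·d² with d = y − 0:
  the section: d = 1.7 in → contributes +60.2661 in⁴
Total I = 60.2661 in⁴.

I_base ≈ 60.27 in⁴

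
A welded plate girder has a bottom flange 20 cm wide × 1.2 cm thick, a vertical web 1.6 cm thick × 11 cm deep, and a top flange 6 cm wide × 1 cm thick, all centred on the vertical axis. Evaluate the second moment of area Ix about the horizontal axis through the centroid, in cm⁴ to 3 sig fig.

Break the section into simple shapes (no overlaps), measuring from the bottom-left corner of the bounding box.
Bottom plate: 20 × 1.2, A = 24 cm², y = 0.6 cm, Ī = 2.88 cm⁴.
Web plate: 1.6 × 11, A = 17.6 cm², y = 6.7 cm, Ī = 177.47 cm⁴.
Top plate: 6 × 1, A = 6 cm², y = 12.7 cm, Ī = 0.5 cm⁴.
Centroid: ȳ = ΣA·y / ΣA = 4.3807 cm.
Transfer each piece to the horizontal axis through the centroid using Ī + A·d² with d = y − 4.3807:
  bottom plate: d = -3.7807 cm → contributes +345.92 cm⁴
  web plate: d = 2.3193 cm → contributes +272.14 cm⁴
  top plate: d = 8.3193 cm → contributes +415.77 cm⁴
Total I = 1033.8 cm⁴.

Ix ≈ 1030 cm⁴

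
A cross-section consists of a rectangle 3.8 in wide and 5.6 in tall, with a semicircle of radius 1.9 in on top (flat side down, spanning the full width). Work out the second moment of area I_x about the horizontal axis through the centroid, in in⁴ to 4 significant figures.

I_x ≈ 115.3 in⁴

Break the section into simple shapes (no overlaps), measuring from the bottom-left corner of the bounding box.
Rectangular body: 3.8 × 5.6, A = 21.28 in², y = 2.8 in, Ī = 55.6117 in⁴.
Semicircular cap: semicircle r = 1.9, A = 5.67057 in², y = 6.40639 in, Ī = 1.43036 in⁴.
Centroid: ȳ = ΣA·y / ΣA = 3.55881 in.
Transfer each piece to the horizontal axis through the centroid using Ī + A·d² with d = y − 3.55881:
  rectangular body: d = -0.758807 in → contributes +67.8645 in⁴
  semicircular cap: d = 2.84758 in → contributes +47.4114 in⁴
Total I = 115.276 in⁴.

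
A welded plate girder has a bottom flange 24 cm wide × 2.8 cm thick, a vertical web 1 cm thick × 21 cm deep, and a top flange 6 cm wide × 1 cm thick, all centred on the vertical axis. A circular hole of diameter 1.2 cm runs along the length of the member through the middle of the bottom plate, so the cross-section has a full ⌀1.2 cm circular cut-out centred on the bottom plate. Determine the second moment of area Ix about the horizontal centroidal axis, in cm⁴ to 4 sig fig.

Decompose the section into non-overlapping parts with the origin at the bottom-left of its bounding rectangle.
Bottom plate: 24 × 2.8, A = 67.2 cm², y = 1.4 cm, Ī = 43.904 cm⁴.
Web plate: 1 × 21, A = 21 cm², y = 13.3 cm, Ī = 771.75 cm⁴.
Top plate: 6 × 1, A = 6 cm², y = 24.3 cm, Ī = 0.5 cm⁴.
Hole (subtracted): ⌀1.2, A = 1.13097 cm², y = 1.4 cm, Ī = 0.101788 cm⁴.
Centroid: ȳ = ΣA·y / ΣA = 5.56143 cm.
Transfer each piece to the horizontal centroidal axis using Ī + A·d² with d = y − 5.56143:
  bottom plate: d = -4.16143 cm → contributes +1207.64 cm⁴
  web plate: d = 7.73857 cm → contributes +2029.35 cm⁴
  top plate: d = 18.7386 cm → contributes +2107.3 cm⁴
  hole: d = -4.16143 cm → contributes −19.6874 cm⁴
Total I = 5324.6 cm⁴.

Ix ≈ 5325 cm⁴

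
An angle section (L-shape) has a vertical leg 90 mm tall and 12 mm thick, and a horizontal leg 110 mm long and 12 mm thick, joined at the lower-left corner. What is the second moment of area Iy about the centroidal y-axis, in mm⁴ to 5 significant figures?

Split into non-overlapping primitives; take the origin at the lower-left of the bounding box.
Vertical leg: 12 × 90, A = 1 080 mm², x = 6 mm, Ī = 12 960 mm⁴.
Horizontal leg (remainder): 98 × 12, A = 1 176 mm², x = 61 mm, Ī = 941 192 mm⁴.
Centroid: x̄ = ΣA·x / ΣA = 34.67021 mm.
Transfer each piece to the centroidal y-axis using Ī + A·d² with d = x − 34.67021:
  vertical leg: d = -28.67021 mm → contributes +900699.6 mm⁴
  horizontal leg (remainder): d = 26.32979 mm → contributes +1 756 463 mm⁴
Total I = 2 657 163 mm⁴.

Iy ≈ 2.6572 × 10⁶ mm⁴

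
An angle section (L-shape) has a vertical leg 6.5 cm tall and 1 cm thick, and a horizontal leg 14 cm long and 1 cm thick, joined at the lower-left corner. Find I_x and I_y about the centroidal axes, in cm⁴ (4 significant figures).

I_x ≈ 56.74 cm⁴, I_y ≈ 396.0 cm⁴

Decompose the section into non-overlapping parts with the origin at the bottom-left of its bounding rectangle.
Vertical leg: 1 × 6.5, A = 6.5 cm², y = 3.25 cm, Ī = 22.8854 cm⁴.
Horizontal leg (remainder): 13 × 1, A = 13 cm², y = 0.5 cm, Ī = 1.08333 cm⁴.
Centroid: ȳ = ΣA·y / ΣA = 1.41667 cm.
Transfer each piece to the centroidal x-axis using Ī + A·d² with d = y − 1.41667:
  vertical leg: d = 1.83333 cm → contributes +44.7326 cm⁴
  horizontal leg (remainder): d = -0.916667 cm → contributes +12.0069 cm⁴
Total I = 56.7396 cm⁴.
For the y-axis: x̄ = 5.16667 cm.
Repeating about the centroidal y-axis gives I_y = 395.958 cm⁴.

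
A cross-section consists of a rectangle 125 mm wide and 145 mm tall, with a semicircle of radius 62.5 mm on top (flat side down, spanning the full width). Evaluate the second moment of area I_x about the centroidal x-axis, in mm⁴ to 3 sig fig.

I_x ≈ 7.84 × 10⁷ mm⁴

Decompose the section into non-overlapping parts with the origin at the bottom-left of its bounding rectangle.
Rectangular body: 125 × 145, A = 18 125 mm², y = 72.5 mm, Ī = 31 756 510 mm⁴.
Semicircular cap: semicircle r = 62.5, A = 6135.9 mm², y = 171.53 mm, Ī = 1 674 758 mm⁴.
Centroid: ȳ = ΣA·y / ΣA = 97.545 mm.
Transfer each piece to the centroidal x-axis using Ī + A·d² with d = y − 97.545:
  rectangular body: d = -25.045 mm → contributes +43 125 454 mm⁴
  semicircular cap: d = 73.981 mm → contributes +35 257 661 mm⁴
Total I = 78 383 115 mm⁴.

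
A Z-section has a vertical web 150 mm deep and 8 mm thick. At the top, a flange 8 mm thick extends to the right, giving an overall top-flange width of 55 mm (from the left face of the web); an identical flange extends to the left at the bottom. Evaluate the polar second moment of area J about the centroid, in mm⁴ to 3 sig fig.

Decompose the section into non-overlapping parts with the origin at the bottom-left of its bounding rectangle.
Web: 8 × 150, A = 1 200 mm², y = 75 mm, Ī = 2 250 000 mm⁴.
Top flange (beyond web): 47 × 8, A = 376 mm², y = 146 mm, Ī = 2005.3 mm⁴.
Bottom flange (beyond web): 47 × 8, A = 376 mm², y = 4 mm, Ī = 2005.3 mm⁴.
Centroid: ȳ = ΣA·y / ΣA = 75 mm.
Transfer each piece to the centroidal x-axis using Ī + A·d² with d = y − 75:
  web: d = 0 mm → contributes +2 250 000 mm⁴
  top flange (beyond web): d = 71 mm → contributes +1 897 421 mm⁴
  bottom flange (beyond web): d = -71 mm → contributes +1 897 421 mm⁴
Total I = 6 044 843 mm⁴.
For the y-axis: x̄ = 51 mm.
Repeating about the centroidal y-axis gives I_y = 713 531 mm⁴.
Polar second moment: J = I_x + I_y = 6 758 373 mm⁴.

J ≈ 6.76 × 10⁶ mm⁴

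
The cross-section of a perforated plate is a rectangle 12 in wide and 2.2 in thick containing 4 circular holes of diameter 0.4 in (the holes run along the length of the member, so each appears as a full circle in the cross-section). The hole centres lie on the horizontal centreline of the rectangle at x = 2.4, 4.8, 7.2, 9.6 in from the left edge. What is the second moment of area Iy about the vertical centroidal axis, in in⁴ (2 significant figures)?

Treat the section as a set of non-overlapping primitives; coordinates are from the bounding-box lower-left.
Plate: 12 × 2.2, A = 26.4 in², x = 6 in, Ī = 316.8 in⁴.
Hole 1 (subtracted): ⌀0.4, A = 0.1257 in², x = 2.4 in, Ī = 0.001257 in⁴.
Hole 2 (subtracted): ⌀0.4, A = 0.1257 in², x = 4.8 in, Ī = 0.001257 in⁴.
Hole 3 (subtracted): ⌀0.4, A = 0.1257 in², x = 7.2 in, Ī = 0.001257 in⁴.
Hole 4 (subtracted): ⌀0.4, A = 0.1257 in², x = 9.6 in, Ī = 0.001257 in⁴.
By symmetry the centroid is at mid-width, x̄ = 6 in.
Transfer each piece to the vertical centroidal axis using Ī + A·d² with d = x − 6:
  plate: d = 0 in → contributes +316.8 in⁴
  hole 1: d = -3.6 in → contributes −1.63 in⁴
  hole 2: d = -1.2 in → contributes −0.1822 in⁴
  hole 3: d = 1.2 in → contributes −0.1822 in⁴
  hole 4: d = 3.6 in → contributes −1.63 in⁴
Total I = 313.2 in⁴.

Iy ≈ 310 in⁴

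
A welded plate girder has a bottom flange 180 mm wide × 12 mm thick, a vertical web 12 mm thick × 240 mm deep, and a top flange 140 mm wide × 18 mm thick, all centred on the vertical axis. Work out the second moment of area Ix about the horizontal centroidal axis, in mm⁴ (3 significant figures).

Ix ≈ 8.98 × 10⁷ mm⁴

Decompose the section into non-overlapping parts with the origin at the bottom-left of its bounding rectangle.
Bottom plate: 180 × 12, A = 2 160 mm², y = 6 mm, Ī = 25 920 mm⁴.
Web plate: 12 × 240, A = 2 880 mm², y = 132 mm, Ī = 13 824 000 mm⁴.
Top plate: 140 × 18, A = 2 520 mm², y = 261 mm, Ī = 68 040 mm⁴.
Centroid: ȳ = ΣA·y / ΣA = 139 mm.
Transfer each piece to the horizontal centroidal axis using Ī + A·d² with d = y − 139:
  bottom plate: d = -133 mm → contributes +38 234 160 mm⁴
  web plate: d = -7 mm → contributes +13 965 120 mm⁴
  top plate: d = 122 mm → contributes +37 575 720 mm⁴
Total I = 89 775 000 mm⁴.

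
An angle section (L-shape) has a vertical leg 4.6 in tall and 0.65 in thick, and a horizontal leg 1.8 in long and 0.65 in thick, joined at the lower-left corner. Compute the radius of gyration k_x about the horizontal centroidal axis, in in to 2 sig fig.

Treat the section as a set of non-overlapping primitives; coordinates are from the bounding-box lower-left.
Vertical leg: 0.65 × 4.6, A = 2.99 in², y = 2.3 in, Ī = 5.272 in⁴.
Horizontal leg (remainder): 1.15 × 0.65, A = 0.7475 in², y = 0.325 in, Ī = 0.02632 in⁴.
Centroid: ȳ = ΣA·y / ΣA = 1.905 in.
Transfer each piece to the horizontal centroidal axis using Ī + A·d² with d = y − 1.905:
  vertical leg: d = 0.395 in → contributes +5.739 in⁴
  horizontal leg (remainder): d = -1.58 in → contributes +1.892 in⁴
Total I = 7.631 in⁴.
Radius of gyration: k = √(I/A) = √(7.631 / 3.738) = 1.429 in.

k_x ≈ 1.4 in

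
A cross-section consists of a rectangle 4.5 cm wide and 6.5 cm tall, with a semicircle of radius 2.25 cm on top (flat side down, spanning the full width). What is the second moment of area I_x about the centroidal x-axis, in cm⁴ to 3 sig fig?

Treat the section as a set of non-overlapping primitives; coordinates are from the bounding-box lower-left.
Rectangular body: 4.5 × 6.5, A = 29.25 cm², y = 3.25 cm, Ī = 102.98 cm⁴.
Semicircular cap: semicircle r = 2.25, A = 7.9522 cm², y = 7.4549 cm, Ī = 2.813 cm⁴.
Centroid: ȳ = ΣA·y / ΣA = 4.1488 cm.
Transfer each piece to the centroidal x-axis using Ī + A·d² with d = y − 4.1488:
  rectangular body: d = -0.89883 cm → contributes +126.62 cm⁴
  semicircular cap: d = 3.3061 cm → contributes +89.733 cm⁴
Total I = 216.35 cm⁴.

I_x ≈ 216 cm⁴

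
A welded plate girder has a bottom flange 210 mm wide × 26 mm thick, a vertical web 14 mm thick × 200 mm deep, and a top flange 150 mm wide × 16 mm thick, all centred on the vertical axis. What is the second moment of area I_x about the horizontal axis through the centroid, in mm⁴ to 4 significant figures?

I_x ≈ 9.540 × 10⁷ mm⁴

Break the section into simple shapes (no overlaps), measuring from the bottom-left corner of the bounding box.
Bottom plate: 210 × 26, A = 5 460 mm², y = 13 mm, Ī = 307 580 mm⁴.
Web plate: 14 × 200, A = 2 800 mm², y = 126 mm, Ī = 9 333 333 mm⁴.
Top plate: 150 × 16, A = 2 400 mm², y = 234 mm, Ī = 51 200 mm⁴.
Centroid: ȳ = ΣA·y / ΣA = 92.4371 mm.
Transfer each piece to the horizontal axis through the centroid using Ī + A·d² with d = y − 92.4371:
  bottom plate: d = -79.4371 mm → contributes +34 761 602 mm⁴
  web plate: d = 33.5629 mm → contributes +12 487 435 mm⁴
  top plate: d = 141.563 mm → contributes +48 147 298 mm⁴
Total I = 95 396 336 mm⁴.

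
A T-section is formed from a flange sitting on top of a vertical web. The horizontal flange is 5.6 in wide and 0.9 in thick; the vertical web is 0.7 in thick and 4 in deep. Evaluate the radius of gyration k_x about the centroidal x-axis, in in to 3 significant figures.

Split into non-overlapping primitives; take the origin at the lower-left of the bounding box.
Flange: 5.6 × 0.9, A = 5.04 in², y = 4.45 in, Ī = 0.3402 in⁴.
Web: 0.7 × 4, A = 2.8 in², y = 2 in, Ī = 3.7333 in⁴.
Centroid: ȳ = ΣA·y / ΣA = 3.575 in.
Transfer each piece to the centroidal x-axis using Ī + A·d² with d = y − 3.575:
  flange: d = 0.875 in → contributes +4.199 in⁴
  web: d = -1.575 in → contributes +10.679 in⁴
Total I = 14.878 in⁴.
Radius of gyration: k = √(I/A) = √(14.878 / 7.84) = 1.3776 in.

k_x ≈ 1.38 in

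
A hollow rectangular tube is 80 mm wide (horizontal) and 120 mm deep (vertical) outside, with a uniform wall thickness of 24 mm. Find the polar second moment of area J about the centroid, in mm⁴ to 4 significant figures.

Break the section into simple shapes (no overlaps), measuring from the bottom-left corner of the bounding box.
Outer rectangle: 80 × 120, A = 9 600 mm², y = 60 mm, Ī = 11 520 000 mm⁴.
Inner void (subtracted): 32 × 72, A = 2 304 mm², y = 60 mm, Ī = 995 328 mm⁴.
By symmetry the centroid is at mid-height, ȳ = 60 mm.
All pieces are centred on the centroidal x-axis, so I = ΣĪ (holes subtracted) = 10 524 672 mm⁴.
Repeating about the centroidal y-axis gives I_y = 4 923 392 mm⁴.
Polar second moment: J = I_x + I_y = 15 448 064 mm⁴.

J ≈ 1.545 × 10⁷ mm⁴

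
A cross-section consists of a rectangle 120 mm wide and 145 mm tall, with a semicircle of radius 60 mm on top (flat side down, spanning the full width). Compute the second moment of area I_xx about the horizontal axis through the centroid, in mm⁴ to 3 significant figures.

Split into non-overlapping primitives; take the origin at the lower-left of the bounding box.
Rectangular body: 120 × 145, A = 17 400 mm², y = 72.5 mm, Ī = 30 486 250 mm⁴.
Semicircular cap: semicircle r = 60, A = 5654.9 mm², y = 170.46 mm, Ī = 1 422 450 mm⁴.
Centroid: ȳ = ΣA·y / ΣA = 96.529 mm.
Transfer each piece to the horizontal axis through the centroid using Ī + A·d² with d = y − 96.529:
  rectangular body: d = -24.029 mm → contributes +40 532 612 mm⁴
  semicircular cap: d = 73.936 mm → contributes +32 335 060 mm⁴
Total I = 72 867 672 mm⁴.

I_xx ≈ 7.29 × 10⁷ mm⁴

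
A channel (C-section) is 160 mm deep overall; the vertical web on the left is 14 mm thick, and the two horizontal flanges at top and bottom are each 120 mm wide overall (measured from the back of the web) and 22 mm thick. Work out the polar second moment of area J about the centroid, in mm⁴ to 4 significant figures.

J ≈ 3.702 × 10⁷ mm⁴

Treat the section as a set of non-overlapping primitives; coordinates are from the bounding-box lower-left.
Web: 14 × 160, A = 2 240 mm², y = 80 mm, Ī = 4 778 667 mm⁴.
Top flange (beyond web): 106 × 22, A = 2 332 mm², y = 149 mm, Ī = 94057.3 mm⁴.
Bottom flange (beyond web): 106 × 22, A = 2 332 mm², y = 11 mm, Ī = 94057.3 mm⁴.
By symmetry the centroid is at mid-height, ȳ = 80 mm.
Transfer each piece to the centroidal x-axis using Ī + A·d² with d = y − 80:
  web: d = 0 mm → contributes +4 778 667 mm⁴
  top flange (beyond web): d = 69 mm → contributes +11 196 709 mm⁴
  bottom flange (beyond web): d = -69 mm → contributes +11 196 709 mm⁴
Total I = 27 172 085 mm⁴.
For the y-axis: x̄ = 47.533 mm.
Repeating about the centroidal y-axis gives I_y = 9 851 284 mm⁴.
Polar second moment: J = I_x + I_y = 37 023 369 mm⁴.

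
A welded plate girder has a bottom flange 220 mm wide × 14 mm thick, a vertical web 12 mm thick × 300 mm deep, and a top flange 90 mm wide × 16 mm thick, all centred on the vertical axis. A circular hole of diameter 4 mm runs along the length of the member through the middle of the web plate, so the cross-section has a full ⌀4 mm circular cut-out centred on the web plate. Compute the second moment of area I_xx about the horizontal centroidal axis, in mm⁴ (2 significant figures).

I_xx ≈ 1.3 × 10⁸ mm⁴

Split into non-overlapping primitives; take the origin at the lower-left of the bounding box.
Bottom plate: 220 × 14, A = 3 080 mm², y = 7 mm, Ī = 50 307 mm⁴.
Web plate: 12 × 300, A = 3 600 mm², y = 164 mm, Ī = 27 000 000 mm⁴.
Top plate: 90 × 16, A = 1 440 mm², y = 322 mm, Ī = 30 720 mm⁴.
Hole (subtracted): ⌀4, A = 12.57 mm², y = 164 mm, Ī = 12.57 mm⁴.
Centroid: ȳ = ΣA·y / ΣA = 132.4 mm.
Transfer each piece to the horizontal centroidal axis using Ī + A·d² with d = y − 132.4:
  bottom plate: d = -125.4 mm → contributes +48 498 559 mm⁴
  web plate: d = 31.58 mm → contributes +30 590 470 mm⁴
  top plate: d = 189.6 mm → contributes +51 785 638 mm⁴
  hole: d = 31.58 mm → contributes −12 546 mm⁴
Total I = 130 862 122 mm⁴.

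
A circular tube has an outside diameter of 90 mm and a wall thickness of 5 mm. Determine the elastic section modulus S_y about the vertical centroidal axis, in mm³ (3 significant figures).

Break the section into simple shapes (no overlaps), measuring from the bottom-left corner of the bounding box.
Outer circle: ⌀90, A = 6361.7 mm², x = 45 mm, Ī = 3 220 623 mm⁴.
Bore (subtracted): ⌀80, A = 5026.5 mm², x = 45 mm, Ī = 2 010 619 mm⁴.
By symmetry the centroid is at mid-width, x̄ = 45 mm.
All pieces are centred on the vertical centroidal axis, so I = ΣĪ (holes subtracted) = 1 210 004 mm⁴.
Extreme fibre distance c = 45 mm; S = I/c = 26 889 mm³.

S_y ≈ 2.69 × 10⁴ mm³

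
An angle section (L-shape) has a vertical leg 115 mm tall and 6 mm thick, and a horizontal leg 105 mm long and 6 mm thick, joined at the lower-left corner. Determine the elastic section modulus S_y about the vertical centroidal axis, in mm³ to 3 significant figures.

Decompose the section into non-overlapping parts with the origin at the bottom-left of its bounding rectangle.
Vertical leg: 6 × 115, A = 690 mm², x = 3 mm, Ī = 2 070 mm⁴.
Horizontal leg (remainder): 99 × 6, A = 594 mm², x = 55.5 mm, Ī = 485 150 mm⁴.
Centroid: x̄ = ΣA·x / ΣA = 27.287 mm.
Transfer each piece to the vertical centroidal axis using Ī + A·d² with d = x − 27.287:
  vertical leg: d = -24.287 mm → contributes +409 085 mm⁴
  horizontal leg (remainder): d = 28.213 mm → contributes +957 945 mm⁴
Total I = 1 367 030 mm⁴.
Extreme fibre distance c = 77.713 mm; S = I/c = 17 591 mm³.

S_y ≈ 1.76 × 10⁴ mm³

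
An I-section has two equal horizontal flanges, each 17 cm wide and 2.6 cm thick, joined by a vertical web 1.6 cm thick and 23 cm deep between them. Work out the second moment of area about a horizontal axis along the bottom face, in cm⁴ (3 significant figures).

Decompose the section into non-overlapping parts with the origin at the bottom-left of its bounding rectangle.
Bottom flange: 17 × 2.6, A = 44.2 cm², y = 1.3 cm, Ī = 24.899 cm⁴.
Web: 1.6 × 23, A = 36.8 cm², y = 14.1 cm, Ī = 1622.3 cm⁴.
Top flange: 17 × 2.6, A = 44.2 cm², y = 26.9 cm, Ī = 24.899 cm⁴.
Transfer each piece to a horizontal axis along the bottom face using Ī + A·d² with d = y − 0:
  bottom flange: d = 1.3 cm → contributes +99.597 cm⁴
  web: d = 14.1 cm → contributes +8938.5 cm⁴
  top flange: d = 26.9 cm → contributes +32 008 cm⁴
Total I = 41 047 cm⁴.

I_base ≈ 4.10 × 10⁴ cm⁴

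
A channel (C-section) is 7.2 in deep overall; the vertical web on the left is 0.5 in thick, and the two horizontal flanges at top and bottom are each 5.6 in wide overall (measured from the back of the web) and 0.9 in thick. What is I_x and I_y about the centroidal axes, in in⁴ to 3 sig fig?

Break the section into simple shapes (no overlaps), measuring from the bottom-left corner of the bounding box.
Web: 0.5 × 7.2, A = 3.6 in², y = 3.6 in, Ī = 15.552 in⁴.
Top flange (beyond web): 5.1 × 0.9, A = 4.59 in², y = 6.75 in, Ī = 0.30983 in⁴.
Bottom flange (beyond web): 5.1 × 0.9, A = 4.59 in², y = 0.45 in, Ī = 0.30983 in⁴.
By symmetry the centroid is at mid-height, ȳ = 3.6 in.
Transfer each piece to the centroidal x-axis using Ī + A·d² with d = y − 3.6:
  web: d = 0 in → contributes +15.552 in⁴
  top flange (beyond web): d = 3.15 in → contributes +45.854 in⁴
  bottom flange (beyond web): d = -3.15 in → contributes +45.854 in⁴
Total I = 107.26 in⁴.
For the y-axis: x̄ = 2.2613 in.
Repeating about the centroidal y-axis gives I_y = 40.246 in⁴.

I_x ≈ 107 in⁴, I_y ≈ 40.2 in⁴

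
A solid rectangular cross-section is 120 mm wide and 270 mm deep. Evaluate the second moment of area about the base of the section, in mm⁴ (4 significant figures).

The section: 120 × 270, A = 32 400 mm², y = 135 mm, Ī = 196 830 000 mm⁴.
Transfer it to a horizontal axis along the bottom face using Ī + A·d² with d = y − 0:
  the section: d = 135 mm → contributes +787 320 000 mm⁴
Total I = 787 320 000 mm⁴.

I_base ≈ 7.873 × 10⁸ mm⁴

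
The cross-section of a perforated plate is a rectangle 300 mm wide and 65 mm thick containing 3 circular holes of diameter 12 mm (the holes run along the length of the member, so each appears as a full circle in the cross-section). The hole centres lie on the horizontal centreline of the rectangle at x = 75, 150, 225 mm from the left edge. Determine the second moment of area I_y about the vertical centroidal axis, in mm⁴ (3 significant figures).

I_y ≈ 1.45 × 10⁸ mm⁴

Treat the section as a set of non-overlapping primitives; coordinates are from the bounding-box lower-left.
Plate: 300 × 65, A = 19 500 mm², x = 150 mm, Ī = 146 250 000 mm⁴.
Hole 1 (subtracted): ⌀12, A = 113.1 mm², x = 75 mm, Ī = 1017.9 mm⁴.
Hole 2 (subtracted): ⌀12, A = 113.1 mm², x = 150 mm, Ī = 1017.9 mm⁴.
Hole 3 (subtracted): ⌀12, A = 113.1 mm², x = 225 mm, Ī = 1017.9 mm⁴.
By symmetry the centroid is at mid-width, x̄ = 150 mm.
Transfer each piece to the vertical centroidal axis using Ī + A·d² with d = x − 150:
  plate: d = 0 mm → contributes +146 250 000 mm⁴
  hole 1: d = -75 mm → contributes −637 190 mm⁴
  hole 2: d = 0 mm → contributes −1017.9 mm⁴
  hole 3: d = 75 mm → contributes −637 190 mm⁴
Total I = 144 974 601 mm⁴.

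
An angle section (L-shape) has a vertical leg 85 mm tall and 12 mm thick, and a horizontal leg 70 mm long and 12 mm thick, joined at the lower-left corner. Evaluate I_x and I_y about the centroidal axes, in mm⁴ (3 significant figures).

Decompose the section into non-overlapping parts with the origin at the bottom-left of its bounding rectangle.
Vertical leg: 12 × 85, A = 1 020 mm², y = 42.5 mm, Ī = 614 125 mm⁴.
Horizontal leg (remainder): 58 × 12, A = 696 mm², y = 6 mm, Ī = 8 352 mm⁴.
Centroid: ȳ = ΣA·y / ΣA = 27.696 mm.
Transfer each piece to the centroidal x-axis using Ī + A·d² with d = y − 27.696:
  vertical leg: d = 14.804 mm → contributes +837 672 mm⁴
  horizontal leg (remainder): d = -21.696 mm → contributes +335 965 mm⁴
Total I = 1 173 637 mm⁴.
For the y-axis: x̄ = 20.196 mm.
Repeating about the centroidal y-axis gives I_y = 714 142 mm⁴.

I_x ≈ 1.17 × 10⁶ mm⁴, I_y ≈ 7.14 × 10⁵ mm⁴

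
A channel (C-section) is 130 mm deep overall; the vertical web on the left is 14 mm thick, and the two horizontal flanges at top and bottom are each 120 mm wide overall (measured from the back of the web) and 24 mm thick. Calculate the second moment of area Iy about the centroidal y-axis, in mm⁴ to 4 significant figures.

Iy ≈ 9.620 × 10⁶ mm⁴

Treat the section as a set of non-overlapping primitives; coordinates are from the bounding-box lower-left.
Web: 14 × 130, A = 1 820 mm², x = 7 mm, Ī = 29726.7 mm⁴.
Top flange (beyond web): 106 × 24, A = 2 544 mm², x = 67 mm, Ī = 2 382 032 mm⁴.
Bottom flange (beyond web): 106 × 24, A = 2 544 mm², x = 67 mm, Ī = 2 382 032 mm⁴.
Centroid: x̄ = ΣA·x / ΣA = 51.1922 mm.
Transfer each piece to the centroidal y-axis using Ī + A·d² with d = x − 51.1922:
  web: d = -44.1922 mm → contributes +3 584 103 mm⁴
  top flange (beyond web): d = 15.8078 mm → contributes +3 017 740 mm⁴
  bottom flange (beyond web): d = 15.8078 mm → contributes +3 017 740 mm⁴
Total I = 9 619 583 mm⁴.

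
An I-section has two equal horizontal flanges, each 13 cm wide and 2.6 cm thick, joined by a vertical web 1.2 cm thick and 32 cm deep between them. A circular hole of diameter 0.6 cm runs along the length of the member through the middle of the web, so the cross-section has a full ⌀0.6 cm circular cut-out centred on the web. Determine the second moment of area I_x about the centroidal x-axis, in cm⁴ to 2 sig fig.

Treat the section as a set of non-overlapping primitives; coordinates are from the bounding-box lower-left.
Bottom flange: 13 × 2.6, A = 33.8 cm², y = 1.3 cm, Ī = 19.04 cm⁴.
Web: 1.2 × 32, A = 38.4 cm², y = 18.6 cm, Ī = 3 277 cm⁴.
Top flange: 13 × 2.6, A = 33.8 cm², y = 35.9 cm, Ī = 19.04 cm⁴.
Hole (subtracted): ⌀0.6, A = 0.2827 cm², y = 18.6 cm, Ī = 0.006362 cm⁴.
By symmetry the centroid is at mid-height, ȳ = 18.6 cm.
Transfer each piece to the centroidal x-axis using Ī + A·d² with d = y − 18.6:
  bottom flange: d = -17.3 cm → contributes +10 135 cm⁴
  web: d = 0 cm → contributes +3 277 cm⁴
  top flange: d = 17.3 cm → contributes +10 135 cm⁴
  hole: d = 0 cm → contributes −0.006362 cm⁴
Total I = 23 547 cm⁴.

I_x ≈ 2.4 × 10⁴ cm⁴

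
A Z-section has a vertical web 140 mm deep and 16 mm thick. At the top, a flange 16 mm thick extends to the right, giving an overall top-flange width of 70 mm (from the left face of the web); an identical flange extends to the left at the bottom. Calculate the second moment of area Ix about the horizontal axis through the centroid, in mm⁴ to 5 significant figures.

Ix ≈ 1.0338 × 10⁷ mm⁴

Decompose the section into non-overlapping parts with the origin at the bottom-left of its bounding rectangle.
Web: 16 × 140, A = 2 240 mm², y = 70 mm, Ī = 3 658 667 mm⁴.
Top flange (beyond web): 54 × 16, A = 864 mm², y = 132 mm, Ī = 18 432 mm⁴.
Bottom flange (beyond web): 54 × 16, A = 864 mm², y = 8 mm, Ī = 18 432 mm⁴.
Centroid: ȳ = ΣA·y / ΣA = 70 mm.
Transfer each piece to the horizontal axis through the centroid using Ī + A·d² with d = y − 70:
  web: d = 0 mm → contributes +3 658 667 mm⁴
  top flange (beyond web): d = 62 mm → contributes +3 339 648 mm⁴
  bottom flange (beyond web): d = -62 mm → contributes +3 339 648 mm⁴
Total I = 10 337 963 mm⁴.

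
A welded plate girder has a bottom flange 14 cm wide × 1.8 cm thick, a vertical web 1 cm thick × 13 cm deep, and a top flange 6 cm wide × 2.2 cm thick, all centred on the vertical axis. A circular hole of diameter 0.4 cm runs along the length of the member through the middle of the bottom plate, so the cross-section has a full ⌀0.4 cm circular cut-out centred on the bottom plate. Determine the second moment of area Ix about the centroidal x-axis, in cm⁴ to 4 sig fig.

Break the section into simple shapes (no overlaps), measuring from the bottom-left corner of the bounding box.
Bottom plate: 14 × 1.8, A = 25.2 cm², y = 0.9 cm, Ī = 6.804 cm⁴.
Web plate: 1 × 13, A = 13 cm², y = 8.3 cm, Ī = 183.083 cm⁴.
Top plate: 6 × 2.2, A = 13.2 cm², y = 15.9 cm, Ī = 5.324 cm⁴.
Hole (subtracted): ⌀0.4, A = 0.125664 cm², y = 0.9 cm, Ī = 0.00125664 cm⁴.
Centroid: ȳ = ΣA·y / ΣA = 6.63776 cm.
Transfer each piece to the centroidal x-axis using Ī + A·d² with d = y − 6.63776:
  bottom plate: d = -5.73776 cm → contributes +836.437 cm⁴
  web plate: d = 1.66224 cm → contributes +219.003 cm⁴
  top plate: d = 9.26224 cm → contributes +1137.74 cm⁴
  hole: d = -5.73776 cm → contributes −4.13835 cm⁴
Total I = 2189.04 cm⁴.

Ix ≈ 2189 cm⁴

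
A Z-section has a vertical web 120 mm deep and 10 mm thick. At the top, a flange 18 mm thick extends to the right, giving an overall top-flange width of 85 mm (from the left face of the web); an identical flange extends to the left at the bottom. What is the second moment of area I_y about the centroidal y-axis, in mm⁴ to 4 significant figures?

Split into non-overlapping primitives; take the origin at the lower-left of the bounding box.
Web: 10 × 120, A = 1 200 mm², x = 80 mm, Ī = 10 000 mm⁴.
Top flange (beyond web): 75 × 18, A = 1 350 mm², x = 122.5 mm, Ī = 632 813 mm⁴.
Bottom flange (beyond web): 75 × 18, A = 1 350 mm², x = 37.5 mm, Ī = 632 813 mm⁴.
Centroid: x̄ = ΣA·x / ΣA = 80 mm.
Transfer each piece to the centroidal y-axis using Ī + A·d² with d = x − 80:
  web: d = 0 mm → contributes +10 000 mm⁴
  top flange (beyond web): d = 42.5 mm → contributes +3 071 250 mm⁴
  bottom flange (beyond web): d = -42.5 mm → contributes +3 071 250 mm⁴
Total I = 6 152 500 mm⁴.

I_y ≈ 6.153 × 10⁶ mm⁴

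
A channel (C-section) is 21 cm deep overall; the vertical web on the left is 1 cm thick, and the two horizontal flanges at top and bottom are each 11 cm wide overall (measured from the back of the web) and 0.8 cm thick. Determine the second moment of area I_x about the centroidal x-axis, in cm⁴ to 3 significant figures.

Break the section into simple shapes (no overlaps), measuring from the bottom-left corner of the bounding box.
Web: 1 × 21, A = 21 cm², y = 10.5 cm, Ī = 771.75 cm⁴.
Top flange (beyond web): 10 × 0.8, A = 8 cm², y = 20.6 cm, Ī = 0.42667 cm⁴.
Bottom flange (beyond web): 10 × 0.8, A = 8 cm², y = 0.4 cm, Ī = 0.42667 cm⁴.
By symmetry the centroid is at mid-height, ȳ = 10.5 cm.
Transfer each piece to the centroidal x-axis using Ī + A·d² with d = y − 10.5:
  web: d = 0 cm → contributes +771.75 cm⁴
  top flange (beyond web): d = 10.1 cm → contributes +816.51 cm⁴
  bottom flange (beyond web): d = -10.1 cm → contributes +816.51 cm⁴
Total I = 2404.8 cm⁴.

I_x ≈ 2400 cm⁴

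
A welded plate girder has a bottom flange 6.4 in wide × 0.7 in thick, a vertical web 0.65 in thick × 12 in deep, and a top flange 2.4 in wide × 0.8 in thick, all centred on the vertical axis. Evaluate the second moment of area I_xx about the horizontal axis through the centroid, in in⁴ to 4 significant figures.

Break the section into simple shapes (no overlaps), measuring from the bottom-left corner of the bounding box.
Bottom plate: 6.4 × 0.7, A = 4.48 in², y = 0.35 in, Ī = 0.182933 in⁴.
Web plate: 0.65 × 12, A = 7.8 in², y = 6.7 in, Ī = 93.6 in⁴.
Top plate: 2.4 × 0.8, A = 1.92 in², y = 13.1 in, Ī = 0.1024 in⁴.
Centroid: ȳ = ΣA·y / ΣA = 5.56197 in.
Transfer each piece to the horizontal axis through the centroid using Ī + A·d² with d = y − 5.56197:
  bottom plate: d = -5.21197 in → contributes +121.881 in⁴
  web plate: d = 1.13803 in → contributes +103.702 in⁴
  top plate: d = 7.53803 in → contributes +109.2 in⁴
Total I = 334.783 in⁴.

I_xx ≈ 334.8 in⁴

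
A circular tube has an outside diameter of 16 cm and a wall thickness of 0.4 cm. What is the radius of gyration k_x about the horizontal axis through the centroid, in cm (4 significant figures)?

Break the section into simple shapes (no overlaps), measuring from the bottom-left corner of the bounding box.
Outer circle: ⌀16, A = 201.062 cm², y = 8 cm, Ī = 3216.99 cm⁴.
Bore (subtracted): ⌀15.2, A = 181.458 cm², y = 8 cm, Ī = 2620.26 cm⁴.
By symmetry the centroid is at mid-height, ȳ = 8 cm.
All pieces are centred on the horizontal axis through the centroid, so I = ΣĪ (holes subtracted) = 596.732 cm⁴.
Radius of gyration: k = √(I/A) = √(596.732 / 19.6035) = 5.51725 cm.

k_x ≈ 5.517 cm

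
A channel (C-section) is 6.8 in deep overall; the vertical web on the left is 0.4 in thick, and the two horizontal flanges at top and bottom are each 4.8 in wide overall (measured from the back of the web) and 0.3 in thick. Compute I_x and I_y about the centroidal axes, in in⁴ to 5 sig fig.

I_x ≈ 38.386 in⁴, I_y ≈ 12.012 in⁴

Split into non-overlapping primitives; take the origin at the lower-left of the bounding box.
Web: 0.4 × 6.8, A = 2.72 in², y = 3.4 in, Ī = 10.48107 in⁴.
Top flange (beyond web): 4.4 × 0.3, A = 1.32 in², y = 6.65 in, Ī = 0.0099 in⁴.
Bottom flange (beyond web): 4.4 × 0.3, A = 1.32 in², y = 0.15 in, Ī = 0.0099 in⁴.
By symmetry the centroid is at mid-height, ȳ = 3.4 in.
Transfer each piece to the centroidal x-axis using Ī + A·d² with d = y − 3.4:
  web: d = 0 in → contributes +10.48107 in⁴
  top flange (beyond web): d = 3.25 in → contributes +13.9524 in⁴
  bottom flange (beyond web): d = -3.25 in → contributes +13.9524 in⁴
Total I = 38.38587 in⁴.
For the y-axis: x̄ = 1.38209 in.
Repeating about the centroidal y-axis gives I_y = 12.01215 in⁴.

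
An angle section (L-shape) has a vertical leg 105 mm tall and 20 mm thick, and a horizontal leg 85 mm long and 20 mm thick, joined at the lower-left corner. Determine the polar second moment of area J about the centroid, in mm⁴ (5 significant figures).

J ≈ 5.4010 × 10⁶ mm⁴

Split into non-overlapping primitives; take the origin at the lower-left of the bounding box.
Vertical leg: 20 × 105, A = 2 100 mm², y = 52.5 mm, Ī = 1 929 375 mm⁴.
Horizontal leg (remainder): 65 × 20, A = 1 300 mm², y = 10 mm, Ī = 43333.33 mm⁴.
Centroid: ȳ = ΣA·y / ΣA = 36.25 mm.
Transfer each piece to the centroidal x-axis using Ī + A·d² with d = y − 36.25:
  vertical leg: d = 16.25 mm → contributes +2 483 906 mm⁴
  horizontal leg (remainder): d = -26.25 mm → contributes +939114.6 mm⁴
Total I = 3 423 021 mm⁴.
For the y-axis: x̄ = 26.25 mm.
Repeating about the centroidal y-axis gives I_y = 1 978 021 mm⁴.
Polar second moment: J = I_x + I_y = 5 401 042 mm⁴.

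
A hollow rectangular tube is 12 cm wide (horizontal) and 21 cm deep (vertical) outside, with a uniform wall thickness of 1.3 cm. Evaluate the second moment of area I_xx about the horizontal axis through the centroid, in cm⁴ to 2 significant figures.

Treat the section as a set of non-overlapping primitives; coordinates are from the bounding-box lower-left.
Outer rectangle: 12 × 21, A = 252 cm², y = 10.5 cm, Ī = 9 261 cm⁴.
Inner void (subtracted): 9.4 × 18.4, A = 173 cm², y = 10.5 cm, Ī = 4 880 cm⁴.
By symmetry the centroid is at mid-height, ȳ = 10.5 cm.
All pieces are centred on the horizontal axis through the centroid, so I = ΣĪ (holes subtracted) = 4 381 cm⁴.

I_xx ≈ 4400 cm⁴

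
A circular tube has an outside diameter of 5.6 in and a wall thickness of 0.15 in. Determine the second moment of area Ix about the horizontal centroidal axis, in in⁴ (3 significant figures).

Break the section into simple shapes (no overlaps), measuring from the bottom-left corner of the bounding box.
Outer circle: ⌀5.6, A = 24.63 in², y = 2.8 in, Ī = 48.275 in⁴.
Bore (subtracted): ⌀5.3, A = 22.062 in², y = 2.8 in, Ī = 38.732 in⁴.
By symmetry the centroid is at mid-height, ȳ = 2.8 in.
All pieces are centred on the horizontal centroidal axis, so I = ΣĪ (holes subtracted) = 9.5427 in⁴.

Ix ≈ 9.54 in⁴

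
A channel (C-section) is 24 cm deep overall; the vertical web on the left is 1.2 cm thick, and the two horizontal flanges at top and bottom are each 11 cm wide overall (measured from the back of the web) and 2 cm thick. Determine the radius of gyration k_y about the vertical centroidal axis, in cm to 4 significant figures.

Decompose the section into non-overlapping parts with the origin at the bottom-left of its bounding rectangle.
Web: 1.2 × 24, A = 28.8 cm², x = 0.6 cm, Ī = 3.456 cm⁴.
Top flange (beyond web): 9.8 × 2, A = 19.6 cm², x = 6.1 cm, Ī = 156.865 cm⁴.
Bottom flange (beyond web): 9.8 × 2, A = 19.6 cm², x = 6.1 cm, Ī = 156.865 cm⁴.
Centroid: x̄ = ΣA·x / ΣA = 3.77059 cm.
Transfer each piece to the vertical centroidal axis using Ī + A·d² with d = x − 3.77059:
  web: d = -3.17059 cm → contributes +292.972 cm⁴
  top flange (beyond web): d = 2.32941 cm → contributes +263.218 cm⁴
  bottom flange (beyond web): d = 2.32941 cm → contributes +263.218 cm⁴
Total I = 819.408 cm⁴.
Radius of gyration: k = √(I/A) = √(819.408 / 68) = 3.47133 cm.

k_y ≈ 3.471 cm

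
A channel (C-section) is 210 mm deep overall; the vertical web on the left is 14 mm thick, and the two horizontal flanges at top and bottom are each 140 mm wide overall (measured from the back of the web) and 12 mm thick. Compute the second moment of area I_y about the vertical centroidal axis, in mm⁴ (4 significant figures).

I_y ≈ 1.135 × 10⁷ mm⁴

Decompose the section into non-overlapping parts with the origin at the bottom-left of its bounding rectangle.
Web: 14 × 210, A = 2 940 mm², x = 7 mm, Ī = 48 020 mm⁴.
Top flange (beyond web): 126 × 12, A = 1 512 mm², x = 77 mm, Ī = 2 000 376 mm⁴.
Bottom flange (beyond web): 126 × 12, A = 1 512 mm², x = 77 mm, Ī = 2 000 376 mm⁴.
Centroid: x̄ = ΣA·x / ΣA = 42.493 mm.
Transfer each piece to the vertical centroidal axis using Ī + A·d² with d = x − 42.493:
  web: d = -35.493 mm → contributes +3 751 685 mm⁴
  top flange (beyond web): d = 34.507 mm → contributes +3 800 769 mm⁴
  bottom flange (beyond web): d = 34.507 mm → contributes +3 800 769 mm⁴
Total I = 11 353 223 mm⁴.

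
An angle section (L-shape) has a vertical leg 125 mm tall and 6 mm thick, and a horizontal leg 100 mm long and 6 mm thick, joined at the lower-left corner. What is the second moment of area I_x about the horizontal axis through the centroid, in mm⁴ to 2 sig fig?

Break the section into simple shapes (no overlaps), measuring from the bottom-left corner of the bounding box.
Vertical leg: 6 × 125, A = 750 mm², y = 62.5 mm, Ī = 976 563 mm⁴.
Horizontal leg (remainder): 94 × 6, A = 564 mm², y = 3 mm, Ī = 1 692 mm⁴.
Centroid: ȳ = ΣA·y / ΣA = 36.96 mm.
Transfer each piece to the horizontal axis through the centroid using Ī + A·d² with d = y − 36.96:
  vertical leg: d = 25.54 mm → contributes +1 465 736 mm⁴
  horizontal leg (remainder): d = -33.96 mm → contributes +652 188 mm⁴
Total I = 2 117 924 mm⁴.

I_x ≈ 2.1 × 10⁶ mm⁴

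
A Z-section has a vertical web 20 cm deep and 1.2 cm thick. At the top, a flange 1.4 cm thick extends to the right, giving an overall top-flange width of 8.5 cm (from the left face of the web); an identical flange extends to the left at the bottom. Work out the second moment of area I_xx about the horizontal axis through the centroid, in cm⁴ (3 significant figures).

I_xx ≈ 2570 cm⁴

Treat the section as a set of non-overlapping primitives; coordinates are from the bounding-box lower-left.
Web: 1.2 × 20, A = 24 cm², y = 10 cm, Ī = 800 cm⁴.
Top flange (beyond web): 7.3 × 1.4, A = 10.22 cm², y = 19.3 cm, Ī = 1.6693 cm⁴.
Bottom flange (beyond web): 7.3 × 1.4, A = 10.22 cm², y = 0.7 cm, Ī = 1.6693 cm⁴.
Centroid: ȳ = ΣA·y / ΣA = 10 cm.
Transfer each piece to the horizontal axis through the centroid using Ī + A·d² with d = y − 10:
  web: d = 0 cm → contributes +800 cm⁴
  top flange (beyond web): d = 9.3 cm → contributes +885.6 cm⁴
  bottom flange (beyond web): d = -9.3 cm → contributes +885.6 cm⁴
Total I = 2571.2 cm⁴.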